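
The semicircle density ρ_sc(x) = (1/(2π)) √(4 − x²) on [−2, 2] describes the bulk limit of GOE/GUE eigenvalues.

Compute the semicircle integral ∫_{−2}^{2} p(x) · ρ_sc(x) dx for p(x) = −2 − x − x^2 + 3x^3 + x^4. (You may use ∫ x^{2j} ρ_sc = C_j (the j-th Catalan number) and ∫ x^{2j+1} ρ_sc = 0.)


Write p(x) = Σ a_i x^i, split into monomials and integrate each against ρ_sc separately.
Using ∫ x^{2j} ρ_sc = C_j = (1/(j+1)) C(2j, j) (Catalan numbers) and ∫ x^{2j+1} ρ_sc = 0 (odd monomials vanish by symmetry):
  i = 0 (even): a_0 · C_{0} = -2 · 1 = -2
  i = 1 (odd): ∫ x^1 ρ_sc = 0 (vanishes)
  i = 2 (even): a_2 · C_{1} = -1 · 1 = -1
  i = 3 (odd): ∫ x^3 ρ_sc = 0 (vanishes)
  i = 4 (even): a_4 · C_{2} = 1 · 2 = 2

Summing the contributions: ∫_{−2}^{2} p(x) ρ_sc(x) dx = (-2) + (-1) + 2 = -1.


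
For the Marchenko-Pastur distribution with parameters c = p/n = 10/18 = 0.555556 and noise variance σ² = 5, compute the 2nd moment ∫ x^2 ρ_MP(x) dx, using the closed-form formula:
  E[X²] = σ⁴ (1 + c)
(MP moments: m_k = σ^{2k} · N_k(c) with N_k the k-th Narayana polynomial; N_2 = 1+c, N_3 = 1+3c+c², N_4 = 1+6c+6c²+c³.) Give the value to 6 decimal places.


E[X²] = σ⁴ (1 + c) (second MP moment). With σ² = 5 (so σ⁴ = 25) and c = 10/18 = 0.555556: E[X²] = 25 · (1 + 0.555556) = 25 · 1.555556.

So E[X^2] = 38.888889.


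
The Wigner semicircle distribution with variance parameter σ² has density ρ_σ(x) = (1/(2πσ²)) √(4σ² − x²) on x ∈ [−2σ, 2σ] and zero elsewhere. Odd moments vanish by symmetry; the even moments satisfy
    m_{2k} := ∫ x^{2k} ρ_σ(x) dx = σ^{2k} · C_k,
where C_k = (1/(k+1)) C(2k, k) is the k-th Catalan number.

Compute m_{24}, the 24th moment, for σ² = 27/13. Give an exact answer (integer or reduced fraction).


By the scaled semicircle moment identity, m_{2k} = σ^{2k} · C_k with k = 12.
C_12 = (1/(k+1)) · C(2k, k) = (1/13) · C(24, 12) = (1/13) · 2704156 = 208012.
σ^{2k} = (σ²)^k = (27/13)^12 = 150094635296999121/23298085122481.

Therefore m_{24} = σ^{24} · C_12 = (150094635296999121/23298085122481) · 208012 = 31221485277399381157452/23298085122481.


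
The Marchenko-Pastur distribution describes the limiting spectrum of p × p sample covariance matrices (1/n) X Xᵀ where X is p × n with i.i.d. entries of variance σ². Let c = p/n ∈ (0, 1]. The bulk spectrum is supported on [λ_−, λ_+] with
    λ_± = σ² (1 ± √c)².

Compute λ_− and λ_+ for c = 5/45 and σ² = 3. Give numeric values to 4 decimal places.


c = 5/45 = 0.111111; √c = 0.333333.
λ_− = σ² (1 − √c)² = 3 · (1 − 0.333333)² = 3 · (0.666667)² = 1.333333.
λ_+ = σ² (1 + √c)² = 3 · (1 + 0.333333)² = 3 · (1.333333)² = 5.333333.

Rounded to 4 decimal places: λ_− ≈ 1.3333, λ_+ ≈ 5.3333.


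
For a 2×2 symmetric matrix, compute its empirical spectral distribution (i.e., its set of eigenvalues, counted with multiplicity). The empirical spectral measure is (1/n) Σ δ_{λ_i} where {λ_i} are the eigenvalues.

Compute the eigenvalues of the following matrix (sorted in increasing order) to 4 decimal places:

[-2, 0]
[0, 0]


Since M is real symmetric, both eigenvalues are real; they are the roots of det(λI − M) = λ² − (tr M) λ + det M.
tr M = -2 + 0 = -2.
det M = (-2)·0 − 0² = 0 − 0 = 0.
Characteristic polynomial: λ² + 2λ = 0.
Discriminant Δ = (tr M)² − 4·det M = 4 − 0 = 4; √Δ = 2.000000.
λ = (tr M ± √Δ)/2 = (-2 ± 2.000000)/2, giving (tr M − √Δ)/2 = -2.0000 and (tr M + √Δ)/2 = 0.0000.

Eigenvalues sorted in increasing order: [-2.0000, 0.0000].


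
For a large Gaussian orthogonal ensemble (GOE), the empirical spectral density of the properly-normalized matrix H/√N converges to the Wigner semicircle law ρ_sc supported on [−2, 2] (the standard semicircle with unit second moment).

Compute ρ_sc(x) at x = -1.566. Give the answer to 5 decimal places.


ρ_sc(x) = (1/(2π)) √(4 − x²). With x = -1.566:
  4 − x² = 4 − (-1.566)² = 4 − 2.452356 = 1.547644.
  √(4 − x²) = 1.244043.
  1/(2π) = 0.159155.
  ρ_sc(-1.566) = 0.159155 · 1.244043 = 0.197996.

Rounded to 5 decimal places: ρ_sc(-1.566) ≈ 0.19800.


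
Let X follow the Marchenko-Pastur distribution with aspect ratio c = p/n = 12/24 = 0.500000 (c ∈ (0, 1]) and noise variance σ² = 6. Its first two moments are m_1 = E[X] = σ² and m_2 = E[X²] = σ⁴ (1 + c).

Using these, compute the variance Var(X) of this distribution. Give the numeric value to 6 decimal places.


m_1 = E[X] = σ² = 6, so m_1² = 36.
m_2 = E[X²] = σ⁴ (1 + c) = 36 · (1 + 0.500000) = 36 · 1.500000 = 54.000000.
(Note m_2 − m_1² simplifies to c · σ⁴ = 0.500000 · 36.)

Var(X) = m_2 − m_1² = 54.000000 − 36 = 18.000000.


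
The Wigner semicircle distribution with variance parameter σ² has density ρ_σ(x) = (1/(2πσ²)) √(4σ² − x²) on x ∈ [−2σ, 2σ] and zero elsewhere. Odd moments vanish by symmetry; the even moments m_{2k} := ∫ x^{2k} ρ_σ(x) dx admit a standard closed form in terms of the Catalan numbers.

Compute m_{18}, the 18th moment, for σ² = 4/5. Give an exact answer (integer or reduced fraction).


By the scaled semicircle moment identity, m_{2k} = σ^{2k} · C_k with k = 9.
C_9 = (1/(k+1)) · C(2k, k) = (1/10) · C(18, 9) = (1/10) · 48620 = 4862.
σ^{2k} = (σ²)^k = (4/5)^9 = 262144/1953125.

Therefore m_{18} = σ^{18} · C_9 = (262144/1953125) · 4862 = 1274544128/1953125.


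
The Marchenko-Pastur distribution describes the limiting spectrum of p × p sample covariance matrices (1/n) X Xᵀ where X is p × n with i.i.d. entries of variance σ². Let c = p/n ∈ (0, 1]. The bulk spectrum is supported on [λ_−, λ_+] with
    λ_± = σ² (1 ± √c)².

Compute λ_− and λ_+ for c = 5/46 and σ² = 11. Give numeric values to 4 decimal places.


c = 5/46 = 0.108696; √c = 0.329690.
λ_− = σ² (1 − √c)² = 11 · (1 − 0.329690)² = 11 · (0.670310)² = 4.942467.
λ_+ = σ² (1 + √c)² = 11 · (1 + 0.329690)² = 11 · (1.329690)² = 19.448837.

Rounded to 4 decimal places: λ_− ≈ 4.9425, λ_+ ≈ 19.4488.


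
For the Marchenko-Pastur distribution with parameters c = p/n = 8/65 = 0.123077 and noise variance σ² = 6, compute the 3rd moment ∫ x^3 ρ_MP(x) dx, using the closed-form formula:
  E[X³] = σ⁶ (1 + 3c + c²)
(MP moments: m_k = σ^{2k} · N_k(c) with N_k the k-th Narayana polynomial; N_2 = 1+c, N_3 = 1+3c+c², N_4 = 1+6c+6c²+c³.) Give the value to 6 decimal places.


E[X³] = σ⁶ (1 + 3c + c²) (third MP moment). With σ² = 6 (so σ⁶ = 216) and c = 8/65 = 0.123077: E[X³] = 216 · (1 + 3·0.123077 + (0.123077)²) = 216 · 1.384379.

So E[X^3] = 299.025799.


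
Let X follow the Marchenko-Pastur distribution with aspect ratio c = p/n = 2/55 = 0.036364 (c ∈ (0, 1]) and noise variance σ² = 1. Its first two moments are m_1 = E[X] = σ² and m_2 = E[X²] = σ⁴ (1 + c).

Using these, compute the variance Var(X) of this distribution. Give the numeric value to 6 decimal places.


m_1 = E[X] = σ² = 1, so m_1² = 1.
m_2 = E[X²] = σ⁴ (1 + c) = 1 · (1 + 0.036364) = 1 · 1.036364 = 1.036364.
(Note m_2 − m_1² simplifies to c · σ⁴ = 0.036364 · 1.)

Var(X) = m_2 − m_1² = 1.036364 − 1 = 0.036364.


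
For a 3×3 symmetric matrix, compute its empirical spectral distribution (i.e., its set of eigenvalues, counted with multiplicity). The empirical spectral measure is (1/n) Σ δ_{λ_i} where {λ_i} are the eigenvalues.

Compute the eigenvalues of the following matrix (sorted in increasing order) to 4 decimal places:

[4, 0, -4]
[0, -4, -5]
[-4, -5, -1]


Since M is real symmetric, all three eigenvalues are real; they are the roots of det(λI − M) = λ³ − (tr M) λ² + s λ − det M, where s is the sum of the principal 2×2 minors.
tr M = 4 + (-4) + (-1) = -1.
s = (4·(-4) − 0²) + (4·(-1) − (-4)²) + ((-4)·(-1) − (-5)²) = -16 + (-20) + (-21) = -57.
det M (expand along row 1) = 4·(-21) − 0·(-20) + (-4)·(-16) = -20.
Characteristic polynomial: λ³ + λ² − 57λ + 20 = 0.
Substitute λ = y + (tr M)/3 = y − 0.333333 to remove the quadratic term: y³ + p·y + q = 0 with p = s − (tr M)²/3 = -57.333333 and q = −2(tr M)³/27 + (tr M)·s/3 − det M = 39.074074.
Three real roots ⇒ use the trigonometric (Viète) form: r = 2√(−p/3) = 8.743251, φ = arccos(3q/(p·r)) = arccos(-0.233846) = 1.806828 rad.
y_k = r·cos(φ/3 − 2πk/3) for k = 0, 1, 2 gives y = 7.204862, 0.687185, -7.892047.
λ_k = y_k − 0.333333 gives λ = 6.8715, 0.3539, -8.2254 (check: the sum is -1.0000 = tr M).

Eigenvalues sorted in increasing order: [-8.2254, 0.3539, 6.8715].


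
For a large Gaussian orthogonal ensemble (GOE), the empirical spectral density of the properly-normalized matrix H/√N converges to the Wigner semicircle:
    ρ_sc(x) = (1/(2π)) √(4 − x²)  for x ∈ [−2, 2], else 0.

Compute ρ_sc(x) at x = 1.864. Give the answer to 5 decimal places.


ρ_sc(x) = (1/(2π)) √(4 − x²). With x = 1.864:
  4 − x² = 4 − (1.864)² = 4 − 3.474496 = 0.525504.
  √(4 − x²) = 0.724917.
  1/(2π) = 0.159155.
  ρ_sc(1.864) = 0.159155 · 0.724917 = 0.115374.

Rounded to 5 decimal places: ρ_sc(1.864) ≈ 0.11537.


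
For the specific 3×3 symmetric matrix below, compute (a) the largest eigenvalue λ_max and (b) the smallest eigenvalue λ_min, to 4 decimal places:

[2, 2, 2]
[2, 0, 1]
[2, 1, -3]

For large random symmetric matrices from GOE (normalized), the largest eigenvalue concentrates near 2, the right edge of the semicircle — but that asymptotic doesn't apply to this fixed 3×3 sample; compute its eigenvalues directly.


Since M is real symmetric, all three eigenvalues are real; they are the roots of det(λI − M) = λ³ − (tr M) λ² + s λ − det M, where s is the sum of the principal 2×2 minors.
tr M = 2 + 0 + (-3) = -1.
s = (2·0 − 2²) + (2·(-3) − 2²) + (0·(-3) − 1²) = -4 + (-10) + (-1) = -15.
det M (expand along row 1) = 2·(-1) − 2·(-8) + 2·2 = 18.
Characteristic polynomial: λ³ + λ² − 15λ − 18 = 0.
Substitute λ = y + (tr M)/3 = y − 0.333333 to remove the quadratic term: y³ + p·y + q = 0 with p = s − (tr M)²/3 = -15.333333 and q = −2(tr M)³/27 + (tr M)·s/3 − det M = -12.925926.
Three real roots ⇒ use the trigonometric (Viète) form: r = 2√(−p/3) = 4.521553, φ = arccos(3q/(p·r)) = arccos(0.559318) = 0.977234 rad.
y_k = r·cos(φ/3 − 2πk/3) for k = 0, 1, 2 gives y = 4.283777, -0.888783, -3.394994.
λ_k = y_k − 0.333333 gives λ = 3.9504, -1.2221, -3.7283 (check: the sum is -1.0000 = tr M).

Hence λ_max = 3.9504 and λ_min = -3.7283.


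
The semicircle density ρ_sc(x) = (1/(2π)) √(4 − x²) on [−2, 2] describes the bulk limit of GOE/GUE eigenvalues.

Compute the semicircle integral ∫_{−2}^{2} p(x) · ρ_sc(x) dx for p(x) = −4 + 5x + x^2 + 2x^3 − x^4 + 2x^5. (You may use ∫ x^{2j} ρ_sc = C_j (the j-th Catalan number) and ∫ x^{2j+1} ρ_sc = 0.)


Write p(x) = Σ a_i x^i, split into monomials and integrate each against ρ_sc separately.
Using ∫ x^{2j} ρ_sc = C_j = (1/(j+1)) C(2j, j) (Catalan numbers) and ∫ x^{2j+1} ρ_sc = 0 (odd monomials vanish by symmetry):
  i = 0 (even): a_0 · C_{0} = -4 · 1 = -4
  i = 1 (odd): ∫ x^1 ρ_sc = 0 (vanishes)
  i = 2 (even): a_2 · C_{1} = 1 · 1 = 1
  i = 3 (odd): ∫ x^3 ρ_sc = 0 (vanishes)
  i = 4 (even): a_4 · C_{2} = -1 · 2 = -2
  i = 5 (odd): ∫ x^5 ρ_sc = 0 (vanishes)

Summing the contributions: ∫_{−2}^{2} p(x) ρ_sc(x) dx = (-4) + 1 + (-2) = -5.


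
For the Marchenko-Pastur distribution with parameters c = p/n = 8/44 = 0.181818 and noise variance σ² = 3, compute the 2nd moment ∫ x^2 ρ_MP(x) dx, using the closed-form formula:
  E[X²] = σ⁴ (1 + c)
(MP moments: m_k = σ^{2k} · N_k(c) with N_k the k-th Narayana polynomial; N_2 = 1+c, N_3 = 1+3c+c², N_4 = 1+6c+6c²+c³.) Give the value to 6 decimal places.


E[X²] = σ⁴ (1 + c) (second MP moment). With σ² = 3 (so σ⁴ = 9) and c = 8/44 = 0.181818: E[X²] = 9 · (1 + 0.181818) = 9 · 1.181818.

So E[X^2] = 10.636364.


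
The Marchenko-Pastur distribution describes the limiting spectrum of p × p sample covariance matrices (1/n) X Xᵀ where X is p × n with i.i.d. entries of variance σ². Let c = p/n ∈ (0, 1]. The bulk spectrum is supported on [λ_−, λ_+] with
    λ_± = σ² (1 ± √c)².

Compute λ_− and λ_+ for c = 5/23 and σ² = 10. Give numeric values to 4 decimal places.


c = 5/23 = 0.217391; √c = 0.466252.
λ_− = σ² (1 − √c)² = 10 · (1 − 0.466252)² = 10 · (0.533748)² = 2.848865.
λ_+ = σ² (1 + √c)² = 10 · (1 + 0.466252)² = 10 · (1.466252)² = 21.498961.

Rounded to 4 decimal places: λ_− ≈ 2.8489, λ_+ ≈ 21.4990.


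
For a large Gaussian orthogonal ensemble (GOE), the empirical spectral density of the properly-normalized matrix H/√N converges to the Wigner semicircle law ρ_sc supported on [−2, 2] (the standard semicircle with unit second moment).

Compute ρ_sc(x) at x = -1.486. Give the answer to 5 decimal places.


ρ_sc(x) = (1/(2π)) √(4 − x²). With x = -1.486:
  4 − x² = 4 − (-1.486)² = 4 − 2.208196 = 1.791804.
  √(4 − x²) = 1.338583.
  1/(2π) = 0.159155.
  ρ_sc(-1.486) = 0.159155 · 1.338583 = 0.213042.

Rounded to 5 decimal places: ρ_sc(-1.486) ≈ 0.21304.


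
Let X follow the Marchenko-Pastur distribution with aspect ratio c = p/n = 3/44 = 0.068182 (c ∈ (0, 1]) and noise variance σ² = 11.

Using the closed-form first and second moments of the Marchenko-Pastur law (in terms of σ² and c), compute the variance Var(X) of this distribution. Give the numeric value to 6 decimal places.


Recall the MP moments m_1 = E[X] = σ² and m_2 = E[X²] = σ⁴ (1 + c).
m_1 = E[X] = σ² = 11, so m_1² = 121.
m_2 = E[X²] = σ⁴ (1 + c) = 121 · (1 + 0.068182) = 121 · 1.068182 = 129.250000.
(Note m_2 − m_1² simplifies to c · σ⁴ = 0.068182 · 121.)

Var(X) = m_2 − m_1² = 129.250000 − 121 = 8.250000.


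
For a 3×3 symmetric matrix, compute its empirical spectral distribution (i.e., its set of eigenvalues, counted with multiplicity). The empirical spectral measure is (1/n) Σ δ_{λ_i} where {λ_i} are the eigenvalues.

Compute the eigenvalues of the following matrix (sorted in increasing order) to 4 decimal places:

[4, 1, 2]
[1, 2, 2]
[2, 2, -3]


Since M is real symmetric, all three eigenvalues are real; they are the roots of det(λI − M) = λ³ − (tr M) λ² + s λ − det M, where s is the sum of the principal 2×2 minors.
tr M = 4 + 2 + (-3) = 3.
s = (4·2 − 1²) + (4·(-3) − 2²) + (2·(-3) − 2²) = 7 + (-16) + (-10) = -19.
det M (expand along row 1) = 4·(-10) − 1·(-7) + 2·(-2) = -37.
Characteristic polynomial: λ³ − 3λ² − 19λ + 37 = 0.
Substitute λ = y + (tr M)/3 = y + 1.000000 to remove the quadratic term: y³ + p·y + q = 0 with p = s − (tr M)²/3 = -22.000000 and q = −2(tr M)³/27 + (tr M)·s/3 − det M = 16.000000.
Three real roots ⇒ use the trigonometric (Viète) form: r = 2√(−p/3) = 5.416026, φ = arccos(3q/(p·r)) = arccos(-0.402845) = 1.985419 rad.
y_k = r·cos(φ/3 − 2πk/3) for k = 0, 1, 2 gives y = 4.272613, 0.746155, -5.018768.
λ_k = y_k + 1.000000 gives λ = 5.2726, 1.7462, -4.0188 (check: the sum is 3.0000 = tr M).

Eigenvalues sorted in increasing order: [-4.0188, 1.7462, 5.2726].


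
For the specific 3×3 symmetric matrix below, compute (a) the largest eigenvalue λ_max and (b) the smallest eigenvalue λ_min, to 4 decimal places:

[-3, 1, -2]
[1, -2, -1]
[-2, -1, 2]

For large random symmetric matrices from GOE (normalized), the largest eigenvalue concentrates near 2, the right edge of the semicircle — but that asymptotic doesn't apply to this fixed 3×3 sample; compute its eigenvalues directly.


Since M is real symmetric, all three eigenvalues are real; they are the roots of det(λI − M) = λ³ − (tr M) λ² + s λ − det M, where s is the sum of the principal 2×2 minors.
tr M = -3 + (-2) + 2 = -3.
s = ((-3)·(-2) − 1²) + ((-3)·2 − (-2)²) + ((-2)·2 − (-1)²) = 5 + (-10) + (-5) = -10.
det M (expand along row 1) = (-3)·(-5) − 1·0 + (-2)·(-5) = 25.
Characteristic polynomial: λ³ + 3λ² − 10λ − 25 = 0.
Substitute λ = y + (tr M)/3 = y − 1.000000 to remove the quadratic term: y³ + p·y + q = 0 with p = s − (tr M)²/3 = -13.000000 and q = −2(tr M)³/27 + (tr M)·s/3 − det M = -13.000000.
Three real roots ⇒ use the trigonometric (Viète) form: r = 2√(−p/3) = 4.163332, φ = arccos(3q/(p·r)) = arccos(0.720577) = 0.766163 rad.
y_k = r·cos(φ/3 − 2πk/3) for k = 0, 1, 2 gives y = 4.028296, -1.103312, -2.924984.
λ_k = y_k − 1.000000 gives λ = 3.0283, -2.1033, -3.9250 (check: the sum is -3.0000 = tr M).

Hence λ_max = 3.0283 and λ_min = -3.9250.


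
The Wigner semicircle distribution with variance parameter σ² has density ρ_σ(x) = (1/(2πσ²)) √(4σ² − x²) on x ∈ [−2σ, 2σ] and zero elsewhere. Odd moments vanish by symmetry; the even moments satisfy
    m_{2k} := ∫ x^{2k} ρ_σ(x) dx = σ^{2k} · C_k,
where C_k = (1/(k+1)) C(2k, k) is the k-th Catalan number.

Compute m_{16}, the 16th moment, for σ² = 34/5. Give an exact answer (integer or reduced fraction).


By the scaled semicircle moment identity, m_{2k} = σ^{2k} · C_k with k = 8.
C_8 = (1/(k+1)) · C(2k, k) = (1/9) · C(16, 8) = (1/9) · 12870 = 1430.
σ^{2k} = (σ²)^k = (34/5)^8 = 1785793904896/390625.

Therefore m_{16} = σ^{16} · C_8 = (1785793904896/390625) · 1430 = 510737056800256/78125.


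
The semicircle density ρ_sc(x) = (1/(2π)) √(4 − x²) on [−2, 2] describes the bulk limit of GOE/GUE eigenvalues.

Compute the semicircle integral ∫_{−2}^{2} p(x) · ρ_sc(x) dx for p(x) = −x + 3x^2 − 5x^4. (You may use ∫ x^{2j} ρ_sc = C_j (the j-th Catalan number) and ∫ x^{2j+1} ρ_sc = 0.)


Write p(x) = Σ a_i x^i, split into monomials and integrate each against ρ_sc separately.
Using ∫ x^{2j} ρ_sc = C_j = (1/(j+1)) C(2j, j) (Catalan numbers) and ∫ x^{2j+1} ρ_sc = 0 (odd monomials vanish by symmetry):
  i = 1 (odd): ∫ x^1 ρ_sc = 0 (vanishes)
  i = 2 (even): a_2 · C_{1} = 3 · 1 = 3
  i = 4 (even): a_4 · C_{2} = -5 · 2 = -10

Summing the contributions: ∫_{−2}^{2} p(x) ρ_sc(x) dx = 3 + (-10) = -7.


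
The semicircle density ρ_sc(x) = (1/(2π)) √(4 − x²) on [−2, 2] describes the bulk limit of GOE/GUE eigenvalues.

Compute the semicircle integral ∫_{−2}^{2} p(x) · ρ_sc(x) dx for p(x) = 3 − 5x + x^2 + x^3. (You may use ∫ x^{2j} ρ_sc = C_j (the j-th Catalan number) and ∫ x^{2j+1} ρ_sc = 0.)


Write p(x) = Σ a_i x^i, split into monomials and integrate each against ρ_sc separately.
Using ∫ x^{2j} ρ_sc = C_j = (1/(j+1)) C(2j, j) (Catalan numbers) and ∫ x^{2j+1} ρ_sc = 0 (odd monomials vanish by symmetry):
  i = 0 (even): a_0 · C_{0} = 3 · 1 = 3
  i = 1 (odd): ∫ x^1 ρ_sc = 0 (vanishes)
  i = 2 (even): a_2 · C_{1} = 1 · 1 = 1
  i = 3 (odd): ∫ x^3 ρ_sc = 0 (vanishes)

Summing the contributions: ∫_{−2}^{2} p(x) ρ_sc(x) dx = 3 + 1 = 4.


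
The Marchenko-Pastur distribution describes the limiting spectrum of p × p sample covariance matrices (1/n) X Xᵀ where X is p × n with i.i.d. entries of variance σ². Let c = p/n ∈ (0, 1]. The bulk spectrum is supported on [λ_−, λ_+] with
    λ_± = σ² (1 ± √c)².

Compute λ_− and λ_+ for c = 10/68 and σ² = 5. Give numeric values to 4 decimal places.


c = 10/68 = 0.147059; √c = 0.383482.
λ_− = σ² (1 − √c)² = 5 · (1 − 0.383482)² = 5 · (0.616518)² = 1.900469.
λ_+ = σ² (1 + √c)² = 5 · (1 + 0.383482)² = 5 · (1.383482)² = 9.570119.

Rounded to 4 decimal places: λ_− ≈ 1.9005, λ_+ ≈ 9.5701.


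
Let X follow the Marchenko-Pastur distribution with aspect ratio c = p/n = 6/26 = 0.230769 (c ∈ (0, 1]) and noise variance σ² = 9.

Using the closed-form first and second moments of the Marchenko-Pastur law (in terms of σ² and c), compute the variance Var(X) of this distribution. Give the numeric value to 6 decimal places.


Recall the MP moments m_1 = E[X] = σ² and m_2 = E[X²] = σ⁴ (1 + c).
m_1 = E[X] = σ² = 9, so m_1² = 81.
m_2 = E[X²] = σ⁴ (1 + c) = 81 · (1 + 0.230769) = 81 · 1.230769 = 99.692308.
(Note m_2 − m_1² simplifies to c · σ⁴ = 0.230769 · 81.)

Var(X) = m_2 − m_1² = 99.692308 − 81 = 18.692308.


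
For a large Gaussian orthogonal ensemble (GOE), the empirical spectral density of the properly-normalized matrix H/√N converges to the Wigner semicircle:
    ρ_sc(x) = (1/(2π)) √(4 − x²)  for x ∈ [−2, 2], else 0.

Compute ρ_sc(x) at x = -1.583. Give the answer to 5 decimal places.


ρ_sc(x) = (1/(2π)) √(4 − x²). With x = -1.583:
  4 − x² = 4 − (-1.583)² = 4 − 2.505889 = 1.494111.
  √(4 − x²) = 1.222338.
  1/(2π) = 0.159155.
  ρ_sc(-1.583) = 0.159155 · 1.222338 = 0.194541.

Rounded to 5 decimal places: ρ_sc(-1.583) ≈ 0.19454.


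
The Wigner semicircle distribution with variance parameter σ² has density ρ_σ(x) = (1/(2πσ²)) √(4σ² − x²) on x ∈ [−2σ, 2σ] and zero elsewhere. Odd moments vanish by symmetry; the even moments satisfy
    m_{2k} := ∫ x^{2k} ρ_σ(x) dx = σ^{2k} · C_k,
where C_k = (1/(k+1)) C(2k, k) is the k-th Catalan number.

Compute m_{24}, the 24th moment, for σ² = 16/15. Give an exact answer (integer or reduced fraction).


By the scaled semicircle moment identity, m_{2k} = σ^{2k} · C_k with k = 12.
C_12 = (1/(k+1)) · C(2k, k) = (1/13) · C(24, 12) = (1/13) · 2704156 = 208012.
σ^{2k} = (σ²)^k = (16/15)^12 = 281474976710656/129746337890625.

Therefore m_{24} = σ^{24} · C_12 = (281474976710656/129746337890625) · 208012 = 58550172855536975872/129746337890625.


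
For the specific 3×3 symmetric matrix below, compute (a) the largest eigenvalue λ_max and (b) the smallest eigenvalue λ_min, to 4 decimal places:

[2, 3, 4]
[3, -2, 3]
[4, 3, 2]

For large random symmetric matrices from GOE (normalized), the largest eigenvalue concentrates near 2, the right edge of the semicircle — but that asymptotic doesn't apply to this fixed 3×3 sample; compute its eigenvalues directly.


Since M is real symmetric, all three eigenvalues are real; they are the roots of det(λI − M) = λ³ − (tr M) λ² + s λ − det M, where s is the sum of the principal 2×2 minors.
tr M = 2 + (-2) + 2 = 2.
s = (2·(-2) − 3²) + (2·2 − 4²) + ((-2)·2 − 3²) = -13 + (-12) + (-13) = -38.
det M (expand along row 1) = 2·(-13) − 3·(-6) + 4·17 = 60.
Characteristic polynomial: λ³ − 2λ² − 38λ − 60 = 0.
Substitute λ = y + (tr M)/3 = y + 0.666667 to remove the quadratic term: y³ + p·y + q = 0 with p = s − (tr M)²/3 = -39.333333 and q = −2(tr M)³/27 + (tr M)·s/3 − det M = -85.925926.
Three real roots ⇒ use the trigonometric (Viète) form: r = 2√(−p/3) = 7.241854, φ = arccos(3q/(p·r)) = arccos(0.904972) = 0.439483 rad.
y_k = r·cos(φ/3 − 2πk/3) for k = 0, 1, 2 gives y = 7.164285, -2.666667, -4.497619.
λ_k = y_k + 0.666667 gives λ = 7.8310, -2.0000, -3.8310 (check: the sum is 2.0000 = tr M).

Hence λ_max = 7.8310 and λ_min = -3.8310.


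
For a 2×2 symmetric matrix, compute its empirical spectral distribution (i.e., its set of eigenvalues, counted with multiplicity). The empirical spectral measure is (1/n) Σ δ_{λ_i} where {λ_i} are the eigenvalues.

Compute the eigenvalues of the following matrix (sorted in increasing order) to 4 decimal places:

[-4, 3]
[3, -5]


Since M is real symmetric, both eigenvalues are real; they are the roots of det(λI − M) = λ² − (tr M) λ + det M.
tr M = -4 + (-5) = -9.
det M = (-4)·(-5) − 3² = 20 − 9 = 11.
Characteristic polynomial: λ² + 9λ + 11 = 0.
Discriminant Δ = (tr M)² − 4·det M = 81 − 44 = 37; √Δ = 6.082763.
λ = (tr M ± √Δ)/2 = (-9 ± 6.082763)/2, giving (tr M − √Δ)/2 = -7.5414 and (tr M + √Δ)/2 = -1.4586.

Eigenvalues sorted in increasing order: [-7.5414, -1.4586].


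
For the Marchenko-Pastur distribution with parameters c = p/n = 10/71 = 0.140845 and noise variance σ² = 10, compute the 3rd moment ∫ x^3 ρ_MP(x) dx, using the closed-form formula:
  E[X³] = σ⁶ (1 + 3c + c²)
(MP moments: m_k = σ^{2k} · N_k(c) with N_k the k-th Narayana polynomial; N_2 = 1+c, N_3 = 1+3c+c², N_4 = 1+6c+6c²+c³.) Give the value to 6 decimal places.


E[X³] = σ⁶ (1 + 3c + c²) (third MP moment). With σ² = 10 (so σ⁶ = 1000) and c = 10/71 = 0.140845: E[X³] = 1000 · (1 + 3·0.140845 + (0.140845)²) = 1000 · 1.442373.

So E[X^3] = 1442.372545.


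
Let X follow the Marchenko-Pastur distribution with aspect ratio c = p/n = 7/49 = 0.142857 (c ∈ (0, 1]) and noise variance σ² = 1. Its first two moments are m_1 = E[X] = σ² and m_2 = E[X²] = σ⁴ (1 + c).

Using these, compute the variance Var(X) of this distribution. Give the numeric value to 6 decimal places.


m_1 = E[X] = σ² = 1, so m_1² = 1.
m_2 = E[X²] = σ⁴ (1 + c) = 1 · (1 + 0.142857) = 1 · 1.142857 = 1.142857.
(Note m_2 − m_1² simplifies to c · σ⁴ = 0.142857 · 1.)

Var(X) = m_2 − m_1² = 1.142857 − 1 = 0.142857.


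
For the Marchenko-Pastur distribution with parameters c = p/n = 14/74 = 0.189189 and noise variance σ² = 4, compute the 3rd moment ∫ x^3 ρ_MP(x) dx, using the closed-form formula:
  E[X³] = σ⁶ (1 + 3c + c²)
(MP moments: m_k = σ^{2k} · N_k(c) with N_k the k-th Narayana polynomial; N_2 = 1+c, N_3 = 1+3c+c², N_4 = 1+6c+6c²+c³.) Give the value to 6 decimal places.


E[X³] = σ⁶ (1 + 3c + c²) (third MP moment). With σ² = 4 (so σ⁶ = 64) and c = 14/74 = 0.189189: E[X³] = 64 · (1 + 3·0.189189 + (0.189189)²) = 64 · 1.603360.

So E[X^3] = 102.615047.


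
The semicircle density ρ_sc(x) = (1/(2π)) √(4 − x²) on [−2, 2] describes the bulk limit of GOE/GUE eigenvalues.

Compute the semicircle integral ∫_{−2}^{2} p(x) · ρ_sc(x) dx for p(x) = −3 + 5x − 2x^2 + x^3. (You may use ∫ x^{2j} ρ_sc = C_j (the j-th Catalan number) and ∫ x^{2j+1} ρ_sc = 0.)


Write p(x) = Σ a_i x^i, split into monomials and integrate each against ρ_sc separately.
Using ∫ x^{2j} ρ_sc = C_j = (1/(j+1)) C(2j, j) (Catalan numbers) and ∫ x^{2j+1} ρ_sc = 0 (odd monomials vanish by symmetry):
  i = 0 (even): a_0 · C_{0} = -3 · 1 = -3
  i = 1 (odd): ∫ x^1 ρ_sc = 0 (vanishes)
  i = 2 (even): a_2 · C_{1} = -2 · 1 = -2
  i = 3 (odd): ∫ x^3 ρ_sc = 0 (vanishes)

Summing the contributions: ∫_{−2}^{2} p(x) ρ_sc(x) dx = (-3) + (-2) = -5.


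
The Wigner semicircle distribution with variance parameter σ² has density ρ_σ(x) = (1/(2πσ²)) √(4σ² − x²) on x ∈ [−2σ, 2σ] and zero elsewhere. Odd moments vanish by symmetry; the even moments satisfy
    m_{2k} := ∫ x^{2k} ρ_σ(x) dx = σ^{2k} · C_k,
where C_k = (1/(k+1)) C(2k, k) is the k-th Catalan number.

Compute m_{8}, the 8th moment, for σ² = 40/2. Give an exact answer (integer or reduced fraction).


By the scaled semicircle moment identity, m_{2k} = σ^{2k} · C_k with k = 4.
C_4 = (1/(k+1)) · C(2k, k) = (1/5) · C(8, 4) = (1/5) · 70 = 14.
σ^{2k} = (σ²)^k = (40/2)^4 = 160000.

Therefore m_{8} = σ^{8} · C_4 = 160000 · 14 = 2240000.


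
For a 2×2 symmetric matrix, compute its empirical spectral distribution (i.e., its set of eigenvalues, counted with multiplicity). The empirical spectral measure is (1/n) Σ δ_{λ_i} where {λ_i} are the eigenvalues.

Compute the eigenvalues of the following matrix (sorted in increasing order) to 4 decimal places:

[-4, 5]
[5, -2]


Since M is real symmetric, both eigenvalues are real; they are the roots of det(λI − M) = λ² − (tr M) λ + det M.
tr M = -4 + (-2) = -6.
det M = (-4)·(-2) − 5² = 8 − 25 = -17.
Characteristic polynomial: λ² + 6λ − 17 = 0.
Discriminant Δ = (tr M)² − 4·det M = 36 − (-68) = 104; √Δ = 10.198039.
λ = (tr M ± √Δ)/2 = (-6 ± 10.198039)/2, giving (tr M − √Δ)/2 = -8.0990 and (tr M + √Δ)/2 = 2.0990.

Eigenvalues sorted in increasing order: [-8.0990, 2.0990].


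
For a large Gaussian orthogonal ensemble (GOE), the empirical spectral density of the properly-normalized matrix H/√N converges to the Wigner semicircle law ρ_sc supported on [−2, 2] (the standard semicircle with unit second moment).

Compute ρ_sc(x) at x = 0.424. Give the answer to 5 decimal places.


ρ_sc(x) = (1/(2π)) √(4 − x²). With x = 0.424:
  4 − x² = 4 − (0.424)² = 4 − 0.179776 = 3.820224.
  √(4 − x²) = 1.954539.
  1/(2π) = 0.159155.
  ρ_sc(0.424) = 0.159155 · 1.954539 = 0.311075.

Rounded to 5 decimal places: ρ_sc(0.424) ≈ 0.31107.


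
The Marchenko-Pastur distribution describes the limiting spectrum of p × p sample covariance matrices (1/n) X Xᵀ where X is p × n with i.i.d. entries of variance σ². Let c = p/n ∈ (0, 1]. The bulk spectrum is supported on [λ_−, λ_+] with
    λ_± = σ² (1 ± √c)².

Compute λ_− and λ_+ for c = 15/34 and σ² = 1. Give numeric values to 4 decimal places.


c = 15/34 = 0.441176; √c = 0.664211.
λ_− = σ² (1 − √c)² = 1 · (1 − 0.664211)² = 1 · (0.335789)² = 0.112754.
λ_+ = σ² (1 + √c)² = 1 · (1 + 0.664211)² = 1 · (1.664211)² = 2.769599.

Rounded to 4 decimal places: λ_− ≈ 0.1128, λ_+ ≈ 2.7696.


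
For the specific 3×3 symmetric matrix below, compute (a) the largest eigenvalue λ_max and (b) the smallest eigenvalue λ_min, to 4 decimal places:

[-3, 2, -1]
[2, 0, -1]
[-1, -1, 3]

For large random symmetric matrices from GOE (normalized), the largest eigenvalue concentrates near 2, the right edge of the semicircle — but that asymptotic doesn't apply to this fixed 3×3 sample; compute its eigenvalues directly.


Since M is real symmetric, all three eigenvalues are real; they are the roots of det(λI − M) = λ³ − (tr M) λ² + s λ − det M, where s is the sum of the principal 2×2 minors.
tr M = -3 + 0 + 3 = 0.
s = ((-3)·0 − 2²) + ((-3)·3 − (-1)²) + (0·3 − (-1)²) = -4 + (-10) + (-1) = -15.
det M (expand along row 1) = (-3)·(-1) − 2·5 + (-1)·(-2) = -5.
Characteristic polynomial: λ³ − 15λ + 5 = 0.
Substitute λ = y + (tr M)/3 = y + 0.000000 to remove the quadratic term: y³ + p·y + q = 0 with p = s − (tr M)²/3 = -15.000000 and q = −2(tr M)³/27 + (tr M)·s/3 − det M = 5.000000.
Three real roots ⇒ use the trigonometric (Viète) form: r = 2√(−p/3) = 4.472136, φ = arccos(3q/(p·r)) = arccos(-0.223607) = 1.796310 rad.
y_k = r·cos(φ/3 − 2πk/3) for k = 0, 1, 2 gives y = 3.694116, 0.335859, -4.029975.
λ_k = y_k + 0.000000 gives λ = 3.6941, 0.3359, -4.0300 (check: the sum is 0.0000 = tr M).

Hence λ_max = 3.6941 and λ_min = -4.0300.


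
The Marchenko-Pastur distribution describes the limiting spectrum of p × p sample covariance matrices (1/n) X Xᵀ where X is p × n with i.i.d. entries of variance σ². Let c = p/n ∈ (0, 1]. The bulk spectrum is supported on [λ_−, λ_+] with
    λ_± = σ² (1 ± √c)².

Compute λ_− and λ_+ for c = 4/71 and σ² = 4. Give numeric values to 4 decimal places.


c = 4/71 = 0.056338; √c = 0.237356.
λ_− = σ² (1 − √c)² = 4 · (1 − 0.237356)² = 4 · (0.762644)² = 2.326501.
λ_+ = σ² (1 + √c)² = 4 · (1 + 0.237356)² = 4 · (1.237356)² = 6.124203.

Rounded to 4 decimal places: λ_− ≈ 2.3265, λ_+ ≈ 6.1242.


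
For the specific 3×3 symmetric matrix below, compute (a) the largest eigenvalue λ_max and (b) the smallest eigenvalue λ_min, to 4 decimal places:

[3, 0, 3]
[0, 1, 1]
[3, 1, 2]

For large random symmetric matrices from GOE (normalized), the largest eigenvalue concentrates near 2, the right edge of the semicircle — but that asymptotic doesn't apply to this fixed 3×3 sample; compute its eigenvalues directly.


Since M is real symmetric, all three eigenvalues are real; they are the roots of det(λI − M) = λ³ − (tr M) λ² + s λ − det M, where s is the sum of the principal 2×2 minors.
tr M = 3 + 1 + 2 = 6.
s = (3·1 − 0²) + (3·2 − 3²) + (1·2 − 1²) = 3 + (-3) + 1 = 1.
det M (expand along row 1) = 3·1 − 0·(-3) + 3·(-3) = -6.
Characteristic polynomial: λ³ − 6λ² + λ + 6 = 0.
Substitute λ = y + (tr M)/3 = y + 2.000000 to remove the quadratic term: y³ + p·y + q = 0 with p = s − (tr M)²/3 = -11.000000 and q = −2(tr M)³/27 + (tr M)·s/3 − det M = -8.000000.
Three real roots ⇒ use the trigonometric (Viète) form: r = 2√(−p/3) = 3.829708, φ = arccos(3q/(p·r)) = arccos(0.569709) = 0.964645 rad.
y_k = r·cos(φ/3 − 2πk/3) for k = 0, 1, 2 gives y = 3.633425, -0.768540, -2.864885.
λ_k = y_k + 2.000000 gives λ = 5.6334, 1.2315, -0.8649 (check: the sum is 6.0000 = tr M).

Hence λ_max = 5.6334 and λ_min = -0.8649.


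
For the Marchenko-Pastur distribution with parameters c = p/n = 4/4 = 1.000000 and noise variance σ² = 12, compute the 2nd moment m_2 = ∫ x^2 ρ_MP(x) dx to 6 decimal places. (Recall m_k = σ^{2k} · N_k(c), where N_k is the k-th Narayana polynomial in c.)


E[X²] = σ⁴ (1 + c) (second MP moment). With σ² = 12 (so σ⁴ = 144) and c = 4/4 = 1.000000: E[X²] = 144 · (1 + 1.000000) = 144 · 2.000000.

So E[X^2] = 288.000000.


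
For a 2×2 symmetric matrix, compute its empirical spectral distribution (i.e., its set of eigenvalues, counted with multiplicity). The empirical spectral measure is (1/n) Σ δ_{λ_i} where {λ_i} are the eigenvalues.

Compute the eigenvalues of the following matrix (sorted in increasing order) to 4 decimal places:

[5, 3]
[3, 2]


Since M is real symmetric, both eigenvalues are real; they are the roots of det(λI − M) = λ² − (tr M) λ + det M.
tr M = 5 + 2 = 7.
det M = 5·2 − 3² = 10 − 9 = 1.
Characteristic polynomial: λ² − 7λ + 1 = 0.
Discriminant Δ = (tr M)² − 4·det M = 49 − 4 = 45; √Δ = 6.708204.
λ = (tr M ± √Δ)/2 = (7 ± 6.708204)/2, giving (tr M − √Δ)/2 = 0.1459 and (tr M + √Δ)/2 = 6.8541.

Eigenvalues sorted in increasing order: [0.1459, 6.8541].


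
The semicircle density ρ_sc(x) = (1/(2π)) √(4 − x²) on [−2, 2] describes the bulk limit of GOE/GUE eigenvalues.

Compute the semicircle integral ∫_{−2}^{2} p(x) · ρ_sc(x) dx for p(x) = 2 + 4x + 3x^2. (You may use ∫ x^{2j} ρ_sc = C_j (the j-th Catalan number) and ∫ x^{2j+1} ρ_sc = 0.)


Write p(x) = Σ a_i x^i, split into monomials and integrate each against ρ_sc separately.
Using ∫ x^{2j} ρ_sc = C_j = (1/(j+1)) C(2j, j) (Catalan numbers) and ∫ x^{2j+1} ρ_sc = 0 (odd monomials vanish by symmetry):
  i = 0 (even): a_0 · C_{0} = 2 · 1 = 2
  i = 1 (odd): ∫ x^1 ρ_sc = 0 (vanishes)
  i = 2 (even): a_2 · C_{1} = 3 · 1 = 3

Summing the contributions: ∫_{−2}^{2} p(x) ρ_sc(x) dx = 2 + 3 = 5.


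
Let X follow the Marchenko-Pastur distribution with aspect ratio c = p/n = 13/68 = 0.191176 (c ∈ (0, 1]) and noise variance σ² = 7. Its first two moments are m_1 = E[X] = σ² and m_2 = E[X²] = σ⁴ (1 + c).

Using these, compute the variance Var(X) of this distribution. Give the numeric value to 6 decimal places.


m_1 = E[X] = σ² = 7, so m_1² = 49.
m_2 = E[X²] = σ⁴ (1 + c) = 49 · (1 + 0.191176) = 49 · 1.191176 = 58.367647.
(Note m_2 − m_1² simplifies to c · σ⁴ = 0.191176 · 49.)

Var(X) = m_2 − m_1² = 58.367647 − 49 = 9.367647.


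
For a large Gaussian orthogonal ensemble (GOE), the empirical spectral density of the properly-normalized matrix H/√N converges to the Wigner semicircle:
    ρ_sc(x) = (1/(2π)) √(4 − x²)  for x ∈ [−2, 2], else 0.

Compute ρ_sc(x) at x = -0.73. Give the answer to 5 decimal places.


ρ_sc(x) = (1/(2π)) √(4 − x²). With x = -0.73:
  4 − x² = 4 − (-0.73)² = 4 − 0.532900 = 3.467100.
  √(4 − x²) = 1.862015.
  1/(2π) = 0.159155.
  ρ_sc(-0.73) = 0.159155 · 1.862015 = 0.296349.

Rounded to 5 decimal places: ρ_sc(-0.73) ≈ 0.29635.


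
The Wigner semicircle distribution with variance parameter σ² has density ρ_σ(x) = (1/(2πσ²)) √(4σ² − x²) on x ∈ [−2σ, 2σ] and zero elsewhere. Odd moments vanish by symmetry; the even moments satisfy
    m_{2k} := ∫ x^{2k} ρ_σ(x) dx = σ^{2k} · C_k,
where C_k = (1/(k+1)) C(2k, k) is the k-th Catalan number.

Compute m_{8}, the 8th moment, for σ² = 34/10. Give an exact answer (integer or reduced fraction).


By the scaled semicircle moment identity, m_{2k} = σ^{2k} · C_k with k = 4.
C_4 = (1/(k+1)) · C(2k, k) = (1/5) · C(8, 4) = (1/5) · 70 = 14.
σ^{2k} = (σ²)^k = (34/10)^4 = 83521/625.

Therefore m_{8} = σ^{8} · C_4 = (83521/625) · 14 = 1169294/625.


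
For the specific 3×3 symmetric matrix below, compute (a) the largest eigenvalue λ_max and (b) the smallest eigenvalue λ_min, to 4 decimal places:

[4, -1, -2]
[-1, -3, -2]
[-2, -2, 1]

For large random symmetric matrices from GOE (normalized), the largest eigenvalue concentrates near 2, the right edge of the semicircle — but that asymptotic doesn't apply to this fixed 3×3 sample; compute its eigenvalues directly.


Since M is real symmetric, all three eigenvalues are real; they are the roots of det(λI − M) = λ³ − (tr M) λ² + s λ − det M, where s is the sum of the principal 2×2 minors.
tr M = 4 + (-3) + 1 = 2.
s = (4·(-3) − (-1)²) + (4·1 − (-2)²) + ((-3)·1 − (-2)²) = -13 + 0 + (-7) = -20.
det M (expand along row 1) = 4·(-7) − (-1)·(-5) + (-2)·(-4) = -25.
Characteristic polynomial: λ³ − 2λ² − 20λ + 25 = 0.
Substitute λ = y + (tr M)/3 = y + 0.666667 to remove the quadratic term: y³ + p·y + q = 0 with p = s − (tr M)²/3 = -21.333333 and q = −2(tr M)³/27 + (tr M)·s/3 − det M = 11.074074.
Three real roots ⇒ use the trigonometric (Viète) form: r = 2√(−p/3) = 5.333333, φ = arccos(3q/(p·r)) = arccos(-0.291992) = 1.867105 rad.
y_k = r·cos(φ/3 − 2πk/3) for k = 0, 1, 2 gives y = 4.333333, 0.525916, -4.859249.
λ_k = y_k + 0.666667 gives λ = 5.0000, 1.1926, -4.1926 (check: the sum is 2.0000 = tr M).

Hence λ_max = 5.0000 and λ_min = -4.1926.


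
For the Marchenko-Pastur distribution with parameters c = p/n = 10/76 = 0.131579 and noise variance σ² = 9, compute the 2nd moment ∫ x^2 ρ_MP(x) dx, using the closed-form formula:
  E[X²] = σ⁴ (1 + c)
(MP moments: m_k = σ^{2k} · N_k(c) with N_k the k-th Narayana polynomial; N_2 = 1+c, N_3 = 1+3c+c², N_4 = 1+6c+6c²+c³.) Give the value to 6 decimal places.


E[X²] = σ⁴ (1 + c) (second MP moment). With σ² = 9 (so σ⁴ = 81) and c = 10/76 = 0.131579: E[X²] = 81 · (1 + 0.131579) = 81 · 1.131579.

So E[X^2] = 91.657895.


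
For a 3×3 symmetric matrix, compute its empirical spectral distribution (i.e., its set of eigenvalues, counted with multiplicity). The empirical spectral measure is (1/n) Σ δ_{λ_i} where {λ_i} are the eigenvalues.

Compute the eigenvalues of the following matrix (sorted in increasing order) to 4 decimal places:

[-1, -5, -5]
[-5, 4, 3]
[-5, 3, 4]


Since M is real symmetric, all three eigenvalues are real; they are the roots of det(λI − M) = λ³ − (tr M) λ² + s λ − det M, where s is the sum of the principal 2×2 minors.
tr M = -1 + 4 + 4 = 7.
s = ((-1)·4 − (-5)²) + ((-1)·4 − (-5)²) + (4·4 − 3²) = -29 + (-29) + 7 = -51.
det M (expand along row 1) = (-1)·7 − (-5)·(-5) + (-5)·5 = -57.
Characteristic polynomial: λ³ − 7λ² − 51λ + 57 = 0.
Substitute λ = y + (tr M)/3 = y + 2.333333 to remove the quadratic term: y³ + p·y + q = 0 with p = s − (tr M)²/3 = -67.333333 and q = −2(tr M)³/27 + (tr M)·s/3 − det M = -87.407407.
Three real roots ⇒ use the trigonometric (Viète) form: r = 2√(−p/3) = 9.475114, φ = arccos(3q/(p·r)) = arccos(0.411012) = 1.147232 rad.
y_k = r·cos(φ/3 − 2πk/3) for k = 0, 1, 2 gives y = 8.790705, -1.333333, -7.457372.
λ_k = y_k + 2.333333 gives λ = 11.1240, 1.0000, -5.1240 (check: the sum is 7.0000 = tr M).

Eigenvalues sorted in increasing order: [-5.1240, 1.0000, 11.1240].


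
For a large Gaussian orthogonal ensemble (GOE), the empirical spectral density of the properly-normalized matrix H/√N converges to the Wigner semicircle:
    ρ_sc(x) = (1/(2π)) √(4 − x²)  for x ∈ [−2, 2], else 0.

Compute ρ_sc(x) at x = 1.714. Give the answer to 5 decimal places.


ρ_sc(x) = (1/(2π)) √(4 − x²). With x = 1.714:
  4 − x² = 4 − (1.714)² = 4 − 2.937796 = 1.062204.
  √(4 − x²) = 1.030633.
  1/(2π) = 0.159155.
  ρ_sc(1.714) = 0.159155 · 1.030633 = 0.164030.

Rounded to 5 decimal places: ρ_sc(1.714) ≈ 0.16403.
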